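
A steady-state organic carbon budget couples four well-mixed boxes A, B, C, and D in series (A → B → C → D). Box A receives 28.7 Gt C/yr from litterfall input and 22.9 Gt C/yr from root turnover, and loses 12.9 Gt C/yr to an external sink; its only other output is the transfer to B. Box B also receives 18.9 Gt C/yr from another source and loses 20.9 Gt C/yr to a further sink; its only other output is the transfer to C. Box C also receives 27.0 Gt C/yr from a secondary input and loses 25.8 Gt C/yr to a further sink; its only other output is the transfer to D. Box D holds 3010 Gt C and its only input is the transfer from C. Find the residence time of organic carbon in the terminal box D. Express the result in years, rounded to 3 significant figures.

79.4 yr

Box A: F(A→B) = (28.7 + 22.9) − 12.9 = 38.700 Gt C/yr.
Box B: F(B→C) = (38.700 + 18.9) − 20.9 = 36.700 Gt C/yr.
Box C: F(C→D) = (36.700 + 27.0) − 25.8 = 37.900 Gt C/yr.
Box D throughput = its input = 37.900 Gt C/yr; τ = 3010 / 37.900 = 79.42 yr.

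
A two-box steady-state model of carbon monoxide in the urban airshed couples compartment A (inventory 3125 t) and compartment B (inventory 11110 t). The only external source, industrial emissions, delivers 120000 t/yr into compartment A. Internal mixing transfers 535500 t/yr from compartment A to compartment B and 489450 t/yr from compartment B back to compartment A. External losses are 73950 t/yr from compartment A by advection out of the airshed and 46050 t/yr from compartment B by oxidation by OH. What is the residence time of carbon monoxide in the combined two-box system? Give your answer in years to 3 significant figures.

Residence time in the combined system uses the total inventory and the total *external* removal — internal exchanges between the two boxes cancel.
M_total = 3125 + 11110 = 14235 t.
ΣF_external_out = 73950 + 46050 = 120000 t/yr.
τ = M_total / ΣF_ext = 14235 / 120000 = 0.1186 yr.

0.119 yr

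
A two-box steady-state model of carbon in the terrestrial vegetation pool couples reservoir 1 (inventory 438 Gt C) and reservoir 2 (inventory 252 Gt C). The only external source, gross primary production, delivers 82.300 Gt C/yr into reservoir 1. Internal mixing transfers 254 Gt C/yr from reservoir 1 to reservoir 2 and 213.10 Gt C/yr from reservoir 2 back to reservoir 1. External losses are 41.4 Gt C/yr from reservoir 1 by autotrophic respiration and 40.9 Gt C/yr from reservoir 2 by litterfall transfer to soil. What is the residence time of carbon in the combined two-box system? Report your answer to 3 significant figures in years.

8.38 yr

For the system as a whole, the A↔B exchange is internal and contributes nothing to the throughput; only the external sinks remove mass.
M_total = 438 + 252 = 690.00 Gt C.
ΣF_external_out = 41.4 + 40.9 = 82.300 Gt C/yr.
τ = M_total / ΣF_ext = 690.00 / 82.300 = 8.384 yr.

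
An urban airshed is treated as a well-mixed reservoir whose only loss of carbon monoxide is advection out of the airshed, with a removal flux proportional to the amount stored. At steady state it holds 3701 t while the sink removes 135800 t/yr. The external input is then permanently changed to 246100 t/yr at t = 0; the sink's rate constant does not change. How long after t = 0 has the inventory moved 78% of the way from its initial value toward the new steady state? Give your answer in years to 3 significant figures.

τ = M₀/F₀ = 3701/135800 = 0.02725 yr.
The remaining gap fraction is e^(−t/τ); 78% covered ⇒ e^(−t/τ) = 0.220.
t = −τ ln(0.220) = 0.02725 × 1.514 = 0.04126 yr.

0.0413 yr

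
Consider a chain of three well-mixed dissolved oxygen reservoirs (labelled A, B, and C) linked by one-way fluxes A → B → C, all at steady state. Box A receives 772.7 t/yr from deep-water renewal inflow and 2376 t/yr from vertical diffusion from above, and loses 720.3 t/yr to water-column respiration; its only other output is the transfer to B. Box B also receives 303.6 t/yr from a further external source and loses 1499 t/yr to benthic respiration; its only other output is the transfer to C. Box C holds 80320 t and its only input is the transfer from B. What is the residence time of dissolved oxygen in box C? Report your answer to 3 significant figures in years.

65.1 yr

Box A: F(A→B) = (772.7 + 2376) − 720.3 = 2428.4 t/yr.
Box B: F(B→C) = (2428.4 + 303.6) − 1499 = 1233.0 t/yr.
Box C throughput = its input = 1233.0 t/yr; τ = 80320 / 1233.0 = 65.14 yr.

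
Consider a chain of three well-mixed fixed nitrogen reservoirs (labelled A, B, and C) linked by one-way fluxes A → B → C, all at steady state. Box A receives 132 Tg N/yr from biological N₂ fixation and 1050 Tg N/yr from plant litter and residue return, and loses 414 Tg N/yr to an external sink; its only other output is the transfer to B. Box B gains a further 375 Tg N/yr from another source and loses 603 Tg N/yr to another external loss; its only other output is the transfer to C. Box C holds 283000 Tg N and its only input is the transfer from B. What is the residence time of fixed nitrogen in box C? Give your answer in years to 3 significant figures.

524 yr

Box A: F(A→B) = (132 + 1050) − 414 = 768.00 Tg N/yr.
Box B: F(B→C) = (768.00 + 375) − 603 = 540.00 Tg N/yr.
Box C throughput = its input = 540.00 Tg N/yr; τ = 283000 / 540.00 = 524.1 yr.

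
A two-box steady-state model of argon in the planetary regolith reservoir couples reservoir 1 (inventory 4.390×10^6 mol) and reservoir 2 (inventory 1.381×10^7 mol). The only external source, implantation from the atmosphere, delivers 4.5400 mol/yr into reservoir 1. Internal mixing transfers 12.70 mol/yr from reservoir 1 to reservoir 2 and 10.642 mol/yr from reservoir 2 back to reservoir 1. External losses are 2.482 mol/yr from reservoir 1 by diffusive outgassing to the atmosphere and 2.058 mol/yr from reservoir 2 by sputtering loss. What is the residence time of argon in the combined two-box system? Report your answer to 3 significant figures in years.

Treat the two boxes together as one reservoir: the mixing fluxes between them are internal recycling, so τ = ΣM / Σ(external losses).
M_total = 4.390×10^6 + 1.381×10^7 = 1.8200×10^7 mol.
ΣF_external_out = 2.482 + 2.058 = 4.5400 mol/yr.
τ = M_total / ΣF_ext = 1.8200×10^7 / 4.5400 = 4.009×10^6 yr.

4.01×10^6 yr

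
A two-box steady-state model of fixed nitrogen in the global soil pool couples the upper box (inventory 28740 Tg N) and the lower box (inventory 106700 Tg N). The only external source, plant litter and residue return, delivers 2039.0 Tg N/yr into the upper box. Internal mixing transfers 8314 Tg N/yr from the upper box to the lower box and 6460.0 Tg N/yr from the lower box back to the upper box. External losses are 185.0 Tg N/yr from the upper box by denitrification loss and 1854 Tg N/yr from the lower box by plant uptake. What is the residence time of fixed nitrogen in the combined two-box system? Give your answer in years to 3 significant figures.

For the system as a whole, the A↔B exchange is internal and contributes nothing to the throughput; only the external sinks remove mass.
M_total = 28740 + 106700 = 135440 Tg N.
ΣF_external_out = 185.0 + 1854 = 2039.0 Tg N/yr.
τ = M_total / ΣF_ext = 135440 / 2039.0 = 66.42 yr.

66.4 yr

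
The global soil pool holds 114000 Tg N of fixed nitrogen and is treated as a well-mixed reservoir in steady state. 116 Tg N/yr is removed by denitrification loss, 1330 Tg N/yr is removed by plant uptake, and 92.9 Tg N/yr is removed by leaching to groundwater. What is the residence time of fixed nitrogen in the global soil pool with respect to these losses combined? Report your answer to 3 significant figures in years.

74.1 yr

Total removal = 116.0 + 1330 + 92.90 = 1538.9 Tg N/yr.
τ = M / ΣF_out = 114000 / 1538.9 = 74.08 yr.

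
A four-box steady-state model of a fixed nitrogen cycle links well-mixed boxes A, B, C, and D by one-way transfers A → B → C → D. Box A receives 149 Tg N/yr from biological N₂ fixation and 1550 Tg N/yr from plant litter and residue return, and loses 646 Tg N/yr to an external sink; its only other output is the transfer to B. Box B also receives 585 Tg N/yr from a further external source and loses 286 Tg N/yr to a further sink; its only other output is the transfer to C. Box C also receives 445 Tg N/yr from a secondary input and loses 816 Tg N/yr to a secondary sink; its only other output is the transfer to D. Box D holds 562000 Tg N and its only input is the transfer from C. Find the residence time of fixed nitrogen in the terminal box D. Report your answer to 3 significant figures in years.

573 yr

Box A: F(A→B) = (149 + 1550) − 646 = 1053.0 Tg N/yr.
Box B: F(B→C) = (1053.0 + 585) − 286 = 1352.0 Tg N/yr.
Box C: F(C→D) = (1352.0 + 445) − 816 = 981.00 Tg N/yr.
Box D throughput = its input = 981.00 Tg N/yr; τ = 562000 / 981.00 = 572.9 yr.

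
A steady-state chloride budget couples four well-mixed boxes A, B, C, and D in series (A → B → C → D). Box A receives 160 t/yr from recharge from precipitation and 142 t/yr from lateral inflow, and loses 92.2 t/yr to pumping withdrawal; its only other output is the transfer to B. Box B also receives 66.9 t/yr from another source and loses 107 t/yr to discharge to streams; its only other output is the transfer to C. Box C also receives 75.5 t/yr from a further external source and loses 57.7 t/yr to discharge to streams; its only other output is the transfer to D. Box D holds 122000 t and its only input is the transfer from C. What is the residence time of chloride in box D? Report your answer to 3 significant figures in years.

651 yr

Box A: F(A→B) = (160 + 142) − 92.2 = 209.80 t/yr.
Box B: F(B→C) = (209.80 + 66.9) − 107 = 169.70 t/yr.
Box C: F(C→D) = (169.70 + 75.5) − 57.7 = 187.50 t/yr.
Box D throughput = its input = 187.50 t/yr; τ = 122000 / 187.50 = 650.7 yr.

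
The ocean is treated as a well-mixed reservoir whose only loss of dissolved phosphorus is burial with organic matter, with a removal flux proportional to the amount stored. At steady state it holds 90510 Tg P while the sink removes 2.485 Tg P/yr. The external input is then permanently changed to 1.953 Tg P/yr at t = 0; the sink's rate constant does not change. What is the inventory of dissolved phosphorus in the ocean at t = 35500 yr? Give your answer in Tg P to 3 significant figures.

78400 Tg P

Residence time τ = M₀/F₀ = 36420 yr. The eventual steady state is M_∞ = M₀·(F₁/F₀) = 90510 × 1.953/2.485 = 71133 Tg P.
The anomaly ΔM(t) = M(t) − M_∞ decays as ΔM₀·e^(−t/τ) with ΔM₀ = 90510 − 71133 = 19380 Tg P.
At t = 35500 yr, e^(−t/τ) = e^(−0.9747) = 0.3773, so ΔM = 7311 Tg P and M = 71133 + 7311 = 78444 Tg P.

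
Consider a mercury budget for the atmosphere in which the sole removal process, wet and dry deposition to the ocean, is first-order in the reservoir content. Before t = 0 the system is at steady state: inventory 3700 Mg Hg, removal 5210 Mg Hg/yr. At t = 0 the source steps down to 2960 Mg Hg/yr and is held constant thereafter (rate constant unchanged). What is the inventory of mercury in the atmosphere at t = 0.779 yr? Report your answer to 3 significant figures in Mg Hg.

2640 Mg Hg

Residence time τ = M₀/F₀ = 0.7102 yr. The eventual steady state is M_∞ = M₀·(F₁/F₀) = 3700 × 2960/5210 = 2102.1 Mg Hg.
The anomaly ΔM(t) = M(t) − M_∞ decays as ΔM₀·e^(−t/τ) with ΔM₀ = 3700 − 2102.1 = 1598 Mg Hg.
At t = 0.779 yr, e^(−t/τ) = e^(−1.097) = 0.3339, so ΔM = 533.5 Mg Hg and M = 2102.1 + 533.5 = 2635.6 Mg Hg.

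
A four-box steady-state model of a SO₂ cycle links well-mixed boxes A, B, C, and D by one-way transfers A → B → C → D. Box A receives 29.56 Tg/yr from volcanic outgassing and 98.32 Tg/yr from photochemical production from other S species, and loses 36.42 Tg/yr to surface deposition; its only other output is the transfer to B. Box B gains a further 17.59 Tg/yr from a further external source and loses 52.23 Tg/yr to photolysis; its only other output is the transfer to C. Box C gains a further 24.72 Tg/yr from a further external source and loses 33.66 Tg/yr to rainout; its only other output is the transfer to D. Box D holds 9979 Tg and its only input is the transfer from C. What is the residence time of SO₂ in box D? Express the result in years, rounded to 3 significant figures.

208 yr

Box A: F(A→B) = (29.56 + 98.32) − 36.42 = 91.460 Tg/yr.
Box B: F(B→C) = (91.460 + 17.59) − 52.23 = 56.820 Tg/yr.
Box C: F(C→D) = (56.820 + 24.72) − 33.66 = 47.880 Tg/yr.
Box D throughput = its input = 47.880 Tg/yr; τ = 9979 / 47.880 = 208.4 yr.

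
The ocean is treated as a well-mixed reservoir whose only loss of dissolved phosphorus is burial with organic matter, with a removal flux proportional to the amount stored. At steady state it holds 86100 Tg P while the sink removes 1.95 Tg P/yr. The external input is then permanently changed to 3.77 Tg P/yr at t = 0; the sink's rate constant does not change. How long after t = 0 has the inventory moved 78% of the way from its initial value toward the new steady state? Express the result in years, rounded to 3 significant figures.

66900 yr

τ = M₀/F₀ = 86100/1.95 = 44150 yr.
The remaining gap fraction is e^(−t/τ); 78% covered ⇒ e^(−t/τ) = 0.220.
t = −τ ln(0.220) = 44150 × 1.514 = 66850 yr.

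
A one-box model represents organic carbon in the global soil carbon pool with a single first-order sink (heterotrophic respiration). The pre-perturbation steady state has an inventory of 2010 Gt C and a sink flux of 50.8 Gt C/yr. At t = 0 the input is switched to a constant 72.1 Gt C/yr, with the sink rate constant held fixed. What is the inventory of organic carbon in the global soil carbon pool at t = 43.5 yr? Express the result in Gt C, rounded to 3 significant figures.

Residence time τ = M₀/F₀ = 39.57 yr. The eventual steady state is M_∞ = M₀·(F₁/F₀) = 2010 × 72.1/50.8 = 2852.8 Gt C.
The anomaly ΔM(t) = M(t) − M_∞ decays as ΔM₀·e^(−t/τ) with ΔM₀ = 2010 − 2852.8 = −842.8 Gt C.
At t = 43.5 yr, e^(−t/τ) = e^(−1.099) = 0.3331, so ΔM = −280.7 Gt C and M = 2852.8 − 280.7 = 2572.1 Gt C.

2570 Gt C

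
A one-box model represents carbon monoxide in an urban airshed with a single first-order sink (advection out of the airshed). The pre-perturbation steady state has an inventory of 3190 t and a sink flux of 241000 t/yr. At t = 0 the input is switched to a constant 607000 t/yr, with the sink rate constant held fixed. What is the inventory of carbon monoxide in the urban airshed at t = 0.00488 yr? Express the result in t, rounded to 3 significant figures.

Residence time τ = M₀/F₀ = 0.01324 yr. The eventual steady state is M_∞ = M₀·(F₁/F₀) = 3190 × 607000/241000 = 8034.6 t.
The anomaly ΔM(t) = M(t) − M_∞ decays as ΔM₀·e^(−t/τ) with ΔM₀ = 3190 − 8034.6 = −4845 t.
At t = 0.00488 yr, e^(−t/τ) = e^(−0.3687) = 0.6916, so ΔM = −3351 t and M = 8034.6 − 3351 = 4683.8 t.

4680 t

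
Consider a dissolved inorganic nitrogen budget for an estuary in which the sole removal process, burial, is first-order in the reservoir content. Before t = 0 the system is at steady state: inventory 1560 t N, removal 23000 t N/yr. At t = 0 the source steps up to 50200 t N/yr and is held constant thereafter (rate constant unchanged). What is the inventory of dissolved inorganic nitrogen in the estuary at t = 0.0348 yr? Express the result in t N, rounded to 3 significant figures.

The sink rate constant is k = F₀/M₀ = 23000/1560 = 14.74 yr⁻¹.
Solving dM/dt = F₁ − kM with M(0) = M₀ gives M(t) = F₁/k + (M₀ − F₁/k)·e^(−kt).
F₁/k = 50200/14.74 = 3404.9 t N; kt = 14.74 × 0.0348 = 0.5131, e^(−kt) = 0.5987.
M(0.0348) = 3404.9 + (1560 − 3404.9) × 0.5987 = 3404.9 − 1104 = 2300.4 t N.

2300 t N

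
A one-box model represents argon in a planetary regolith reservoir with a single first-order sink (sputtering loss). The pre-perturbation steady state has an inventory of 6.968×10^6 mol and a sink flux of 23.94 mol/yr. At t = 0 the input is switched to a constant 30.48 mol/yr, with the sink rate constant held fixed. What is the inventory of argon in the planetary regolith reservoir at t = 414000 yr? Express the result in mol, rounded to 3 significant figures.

Residence time τ = M₀/F₀ = 291100 yr. The eventual steady state is M_∞ = M₀·(F₁/F₀) = 6.968×10^6 × 30.48/23.94 = 8.8715×10^6 mol.
The anomaly ΔM(t) = M(t) − M_∞ decays as ΔM₀·e^(−t/τ) with ΔM₀ = 6.968×10^6 − 8.8715×10^6 = −1.904×10^6 mol.
At t = 414000 yr, e^(−t/τ) = e^(−1.422) = 0.2411, so ΔM = −459000 mol and M = 8.8715×10^6 − 459000 = 8.4125×10^6 mol.

8.41×10^6 mol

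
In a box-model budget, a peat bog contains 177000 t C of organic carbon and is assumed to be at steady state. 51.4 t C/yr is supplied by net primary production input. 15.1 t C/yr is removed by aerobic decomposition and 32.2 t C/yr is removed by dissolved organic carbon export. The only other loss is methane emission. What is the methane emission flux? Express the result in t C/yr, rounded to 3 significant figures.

4.10 t C/yr

At steady state ΣF_in = ΣF_out.
ΣF_in = 51.400 t C/yr.
Methane emission flux = ΣF_in − (15.1 + 32.2) = 51.400 − 47.30 = 4.100 t C/yr.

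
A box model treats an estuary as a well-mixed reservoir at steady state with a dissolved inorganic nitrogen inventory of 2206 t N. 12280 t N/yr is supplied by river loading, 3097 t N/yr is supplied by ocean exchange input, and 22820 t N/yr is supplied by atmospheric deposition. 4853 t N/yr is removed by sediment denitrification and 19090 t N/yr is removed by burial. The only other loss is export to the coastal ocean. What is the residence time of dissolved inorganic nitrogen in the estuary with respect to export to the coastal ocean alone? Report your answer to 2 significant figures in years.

At steady state ΣF_in = ΣF_out.
ΣF_in = 12280 + 3097 + 22820 = 38197 t N/yr.
Export to the coastal ocean flux = ΣF_in − (4853 + 19090) = 38197 − 23940 = 14250 t N/yr.
τ = M / F = 2206 / 14250 = 0.1548 yr.

0.15 yr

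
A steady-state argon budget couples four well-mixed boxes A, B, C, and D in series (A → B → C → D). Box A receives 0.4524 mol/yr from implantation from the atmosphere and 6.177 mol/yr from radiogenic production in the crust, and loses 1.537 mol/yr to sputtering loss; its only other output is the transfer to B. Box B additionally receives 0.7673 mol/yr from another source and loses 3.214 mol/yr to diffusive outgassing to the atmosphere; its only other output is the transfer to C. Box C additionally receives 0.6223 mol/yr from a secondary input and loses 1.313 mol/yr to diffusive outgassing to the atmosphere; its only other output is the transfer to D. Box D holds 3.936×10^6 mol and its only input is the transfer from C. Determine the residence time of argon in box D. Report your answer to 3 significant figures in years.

Box A: F(A→B) = (0.4524 + 6.177) − 1.537 = 5.0924 mol/yr.
Box B: F(B→C) = (5.0924 + 0.7673) − 3.214 = 2.6457 mol/yr.
Box C: F(C→D) = (2.6457 + 0.6223) − 1.313 = 1.9550 mol/yr.
Box D throughput = its input = 1.9550 mol/yr; τ = 3.936×10^6 / 1.9550 = 2.013×10^6 yr.

2.01×10^6 yr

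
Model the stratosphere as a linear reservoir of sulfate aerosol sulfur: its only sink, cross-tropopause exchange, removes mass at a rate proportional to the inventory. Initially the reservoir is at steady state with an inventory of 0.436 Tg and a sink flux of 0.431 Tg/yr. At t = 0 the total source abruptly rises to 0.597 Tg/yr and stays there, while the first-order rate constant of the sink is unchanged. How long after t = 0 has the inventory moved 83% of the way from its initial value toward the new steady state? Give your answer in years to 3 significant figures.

τ = M₀/F₀ = 0.436/0.431 = 1.012 yr.
The remaining gap fraction is e^(−t/τ); 83% covered ⇒ e^(−t/τ) = 0.170.
t = −τ ln(0.170) = 1.012 × 1.772 = 1.793 yr.

1.79 yr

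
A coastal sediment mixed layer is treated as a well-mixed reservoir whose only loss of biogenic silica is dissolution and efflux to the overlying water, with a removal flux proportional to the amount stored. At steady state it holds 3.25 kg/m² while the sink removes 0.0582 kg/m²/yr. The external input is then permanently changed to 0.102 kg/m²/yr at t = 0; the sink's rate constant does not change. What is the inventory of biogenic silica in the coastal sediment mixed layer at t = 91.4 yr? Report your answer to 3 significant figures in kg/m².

The sink rate constant is k = F₀/M₀ = 0.0582/3.25 = 0.01791 yr⁻¹.
Solving dM/dt = F₁ − kM with M(0) = M₀ gives M(t) = F₁/k + (M₀ − F₁/k)·e^(−kt).
F₁/k = 0.102/0.01791 = 5.6959 kg/m²; kt = 0.01791 × 91.4 = 1.637, e^(−kt) = 0.1946.
M(91.4) = 5.6959 + (3.25 − 5.6959) × 0.1946 = 5.6959 − 0.4760 = 5.2199 kg/m².

5.22 kg/m²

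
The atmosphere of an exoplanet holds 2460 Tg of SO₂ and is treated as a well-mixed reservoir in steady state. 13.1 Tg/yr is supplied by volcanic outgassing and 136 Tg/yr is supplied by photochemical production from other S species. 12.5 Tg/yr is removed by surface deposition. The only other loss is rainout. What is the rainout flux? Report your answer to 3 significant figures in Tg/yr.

At steady state ΣF_in = ΣF_out.
ΣF_in = 13.1 + 136 = 149.10 Tg/yr.
Rainout flux = ΣF_in − (12.5) = 149.10 − 12.50 = 136.6 Tg/yr.

137 Tg/yr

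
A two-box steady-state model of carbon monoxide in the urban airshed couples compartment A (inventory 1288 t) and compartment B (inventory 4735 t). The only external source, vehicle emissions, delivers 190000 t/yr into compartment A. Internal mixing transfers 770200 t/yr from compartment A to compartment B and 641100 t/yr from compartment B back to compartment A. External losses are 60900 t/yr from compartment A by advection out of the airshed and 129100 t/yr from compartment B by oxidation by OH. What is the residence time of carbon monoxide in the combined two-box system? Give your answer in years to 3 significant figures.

Treat the two boxes together as one reservoir: the mixing fluxes between them are internal recycling, so τ = ΣM / Σ(external losses).
M_total = 1288 + 4735 = 6023.0 t.
ΣF_external_out = 60900 + 129100 = 190000 t/yr.
τ = M_total / ΣF_ext = 6023.0 / 190000 = 0.03170 yr.

0.0317 yr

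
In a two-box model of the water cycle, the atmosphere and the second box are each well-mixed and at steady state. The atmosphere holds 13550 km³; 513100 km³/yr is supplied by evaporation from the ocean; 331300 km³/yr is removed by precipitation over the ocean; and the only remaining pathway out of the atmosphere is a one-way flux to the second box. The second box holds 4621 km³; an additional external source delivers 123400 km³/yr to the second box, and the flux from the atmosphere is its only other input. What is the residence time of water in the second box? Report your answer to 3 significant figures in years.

0.0151 yr

Balance the atmosphere: ΣF_in = 513100 km³/yr.
Flux to the second box = ΣF_in − (331300) = 181800 km³/yr.
Total input to the second box = 181800 + 123400 = 305200 km³/yr; at steady state this equals its total output.
τ = M / F = 4621 / 305200 = 0.01514 yr.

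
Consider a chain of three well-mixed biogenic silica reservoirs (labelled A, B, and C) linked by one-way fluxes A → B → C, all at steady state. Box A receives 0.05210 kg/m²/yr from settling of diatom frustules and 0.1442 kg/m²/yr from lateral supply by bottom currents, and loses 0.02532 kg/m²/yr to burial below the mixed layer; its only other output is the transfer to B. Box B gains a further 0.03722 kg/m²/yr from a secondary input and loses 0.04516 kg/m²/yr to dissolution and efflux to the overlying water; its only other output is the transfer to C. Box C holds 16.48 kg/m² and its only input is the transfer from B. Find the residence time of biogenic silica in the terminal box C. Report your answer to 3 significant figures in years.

Box A: F(A→B) = (0.05210 + 0.1442) − 0.02532 = 0.17098 kg/m²/yr.
Box B: F(B→C) = (0.17098 + 0.03722) − 0.04516 = 0.16304 kg/m²/yr.
Box C throughput = its input = 0.16304 kg/m²/yr; τ = 16.48 / 0.16304 = 101.1 yr.

101 yr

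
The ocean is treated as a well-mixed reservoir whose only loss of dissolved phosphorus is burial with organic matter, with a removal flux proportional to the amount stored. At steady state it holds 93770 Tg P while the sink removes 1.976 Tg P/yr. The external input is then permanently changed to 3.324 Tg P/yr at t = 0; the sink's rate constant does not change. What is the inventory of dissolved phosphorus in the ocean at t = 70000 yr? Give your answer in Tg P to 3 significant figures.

143000 Tg P

The sink rate constant is k = F₀/M₀ = 1.976/93770 = 2.107×10^-5 yr⁻¹.
Solving dM/dt = F₁ − kM with M(0) = M₀ gives M(t) = F₁/k + (M₀ − F₁/k)·e^(−kt).
F₁/k = 3.324/2.107×10^-5 = 157740 Tg P; kt = 2.107×10^-5 × 70000 = 1.475, e^(−kt) = 0.2288.
M(70000) = 157740 + (93770 − 157740) × 0.2288 = 157740 − 14630 = 143110 Tg P.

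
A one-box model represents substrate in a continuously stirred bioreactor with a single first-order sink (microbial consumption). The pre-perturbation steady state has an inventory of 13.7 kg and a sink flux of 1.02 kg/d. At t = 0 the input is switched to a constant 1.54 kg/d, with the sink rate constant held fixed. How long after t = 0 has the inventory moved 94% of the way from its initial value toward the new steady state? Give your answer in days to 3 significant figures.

37.8 d

τ = M₀/F₀ = 13.7/1.02 = 13.43 d.
The remaining gap fraction is e^(−t/τ); 94% covered ⇒ e^(−t/τ) = 0.0600.
t = −τ ln(0.0600) = 13.43 × 2.813 = 37.79 d.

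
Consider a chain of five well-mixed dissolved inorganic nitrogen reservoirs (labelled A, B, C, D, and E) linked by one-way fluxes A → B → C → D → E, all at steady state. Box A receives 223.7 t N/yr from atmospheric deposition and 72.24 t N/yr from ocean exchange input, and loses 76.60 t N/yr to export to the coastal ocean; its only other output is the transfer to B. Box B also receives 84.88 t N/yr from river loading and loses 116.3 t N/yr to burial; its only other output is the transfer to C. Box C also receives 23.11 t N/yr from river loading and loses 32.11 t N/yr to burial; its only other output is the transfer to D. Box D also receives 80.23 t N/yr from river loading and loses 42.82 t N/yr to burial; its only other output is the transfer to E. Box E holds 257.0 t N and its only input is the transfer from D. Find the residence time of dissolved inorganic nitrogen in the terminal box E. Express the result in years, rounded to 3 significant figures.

Box A: F(A→B) = (223.7 + 72.24) − 76.60 = 219.34 t N/yr.
Box B: F(B→C) = (219.34 + 84.88) − 116.3 = 187.92 t N/yr.
Box C: F(C→D) = (187.92 + 23.11) − 32.11 = 178.92 t N/yr.
Box D: F(D→E) = (178.92 + 80.23) − 42.82 = 216.33 t N/yr.
Box E throughput = its input = 216.33 t N/yr; τ = 257.0 / 216.33 = 1.188 yr.

1.19 yr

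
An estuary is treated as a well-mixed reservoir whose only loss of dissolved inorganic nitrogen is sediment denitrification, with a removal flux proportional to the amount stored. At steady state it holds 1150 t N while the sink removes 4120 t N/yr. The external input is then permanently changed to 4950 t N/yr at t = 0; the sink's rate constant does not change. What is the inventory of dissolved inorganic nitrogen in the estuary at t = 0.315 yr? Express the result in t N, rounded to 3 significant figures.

1310 t N

τ = M₀/F₀ = 1150/4120 = 0.2791 yr; rate constant k = 1/τ.
New steady state M_∞ = F₁/k = F₁·τ = 4950 × 0.2791 = 1381.7 t N.
M(t) = M_∞ + (M₀ − M_∞)·e^(−t/τ); t/τ = 0.315/0.2791 = 1.129, so e^(−t/τ) = 0.3235.
M(t) = 1381.7 − 231.7 × 0.3235 = 1306.7 t N.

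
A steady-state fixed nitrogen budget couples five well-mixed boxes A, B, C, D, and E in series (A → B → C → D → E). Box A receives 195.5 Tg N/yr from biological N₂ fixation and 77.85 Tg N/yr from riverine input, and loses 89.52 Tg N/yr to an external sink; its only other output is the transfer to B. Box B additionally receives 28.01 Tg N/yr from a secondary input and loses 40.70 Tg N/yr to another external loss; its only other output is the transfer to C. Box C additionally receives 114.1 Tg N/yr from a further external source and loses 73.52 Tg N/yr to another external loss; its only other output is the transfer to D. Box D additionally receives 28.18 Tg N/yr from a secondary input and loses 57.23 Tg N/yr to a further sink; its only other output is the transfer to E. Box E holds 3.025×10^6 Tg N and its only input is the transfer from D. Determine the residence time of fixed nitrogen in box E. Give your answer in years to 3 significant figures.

Box A: F(A→B) = (195.5 + 77.85) − 89.52 = 183.83 Tg N/yr.
Box B: F(B→C) = (183.83 + 28.01) − 40.70 = 171.14 Tg N/yr.
Box C: F(C→D) = (171.14 + 114.1) − 73.52 = 211.72 Tg N/yr.
Box D: F(D→E) = (211.72 + 28.18) − 57.23 = 182.67 Tg N/yr.
Box E throughput = its input = 182.67 Tg N/yr; τ = 3.025×10^6 / 182.67 = 16560 yr.

16600 yr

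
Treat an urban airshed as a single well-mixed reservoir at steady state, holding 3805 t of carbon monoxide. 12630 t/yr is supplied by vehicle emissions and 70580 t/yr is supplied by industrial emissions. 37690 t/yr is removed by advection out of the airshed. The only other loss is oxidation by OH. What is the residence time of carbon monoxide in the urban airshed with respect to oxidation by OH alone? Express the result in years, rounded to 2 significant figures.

0.084 yr

At steady state ΣF_in = ΣF_out.
ΣF_in = 12630 + 70580 = 83210 t/yr.
Oxidation by OH flux = ΣF_in − (37690) = 83210 − 37690 = 45520 t/yr.
τ = M / F = 3805 / 45520 = 0.08359 yr.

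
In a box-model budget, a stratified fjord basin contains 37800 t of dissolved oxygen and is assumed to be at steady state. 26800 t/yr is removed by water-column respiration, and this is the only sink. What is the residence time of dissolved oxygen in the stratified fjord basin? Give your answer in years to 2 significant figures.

1.4 yr

τ = M / F = 37800 / 26800 = 1.410 yr.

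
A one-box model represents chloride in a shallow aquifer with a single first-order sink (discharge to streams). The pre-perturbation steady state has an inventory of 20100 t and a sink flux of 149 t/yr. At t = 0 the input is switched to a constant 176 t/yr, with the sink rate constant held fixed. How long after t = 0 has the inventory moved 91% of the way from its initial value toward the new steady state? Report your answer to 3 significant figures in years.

325 yr

τ = M₀/F₀ = 20100/149 = 134.9 yr.
The remaining gap fraction is e^(−t/τ); 91% covered ⇒ e^(−t/τ) = 0.0900.
t = −τ ln(0.0900) = 134.9 × 2.408 = 324.8 yr.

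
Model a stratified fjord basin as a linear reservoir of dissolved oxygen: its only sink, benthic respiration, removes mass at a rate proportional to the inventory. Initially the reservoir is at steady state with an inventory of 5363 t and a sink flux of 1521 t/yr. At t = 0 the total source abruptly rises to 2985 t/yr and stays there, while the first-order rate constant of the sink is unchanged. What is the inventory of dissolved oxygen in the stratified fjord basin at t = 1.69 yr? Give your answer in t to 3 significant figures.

The sink rate constant is k = F₀/M₀ = 1521/5363 = 0.2836 yr⁻¹.
Solving dM/dt = F₁ − kM with M(0) = M₀ gives M(t) = F₁/k + (M₀ − F₁/k)·e^(−kt).
F₁/k = 2985/0.2836 = 10525 t; kt = 0.2836 × 1.69 = 0.4793, e^(−kt) = 0.6192.
M(1.69) = 10525 + (5363 − 10525) × 0.6192 = 10525 − 3196 = 7328.6 t.

7330 t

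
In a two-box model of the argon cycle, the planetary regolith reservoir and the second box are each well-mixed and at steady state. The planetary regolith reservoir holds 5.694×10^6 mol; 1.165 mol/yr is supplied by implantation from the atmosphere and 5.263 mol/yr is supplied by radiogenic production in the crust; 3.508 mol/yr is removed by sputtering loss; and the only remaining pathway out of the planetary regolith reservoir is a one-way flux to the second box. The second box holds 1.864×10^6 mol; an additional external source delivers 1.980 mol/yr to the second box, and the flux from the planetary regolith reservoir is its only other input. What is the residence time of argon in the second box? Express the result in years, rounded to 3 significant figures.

380000 yr

Balance the planetary regolith reservoir: ΣF_in = 1.165 + 5.263 = 6.4280 mol/yr.
Flux to the second box = ΣF_in − (3.508) = 2.9200 mol/yr.
Total input to the second box = 2.9200 + 1.980 = 4.9000 mol/yr; at steady state this equals its total output.
τ = M / F = 1.864×10^6 / 4.9000 = 380400 yr.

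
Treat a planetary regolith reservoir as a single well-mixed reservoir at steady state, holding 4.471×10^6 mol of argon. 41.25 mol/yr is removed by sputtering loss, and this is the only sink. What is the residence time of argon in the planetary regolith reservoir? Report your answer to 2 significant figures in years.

τ = M / F = 4.471×10^6 / 41.25 = 108400 yr.

110000 yr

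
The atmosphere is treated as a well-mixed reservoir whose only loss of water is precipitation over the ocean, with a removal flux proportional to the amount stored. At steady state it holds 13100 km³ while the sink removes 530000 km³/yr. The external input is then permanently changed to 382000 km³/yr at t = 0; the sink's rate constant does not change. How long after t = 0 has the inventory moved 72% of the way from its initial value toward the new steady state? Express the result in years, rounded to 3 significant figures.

0.0315 yr

τ = M₀/F₀ = 13100/530000 = 0.02472 yr.
The remaining gap fraction is e^(−t/τ); 72% covered ⇒ e^(−t/τ) = 0.280.
t = −τ ln(0.280) = 0.02472 × 1.273 = 0.03146 yr.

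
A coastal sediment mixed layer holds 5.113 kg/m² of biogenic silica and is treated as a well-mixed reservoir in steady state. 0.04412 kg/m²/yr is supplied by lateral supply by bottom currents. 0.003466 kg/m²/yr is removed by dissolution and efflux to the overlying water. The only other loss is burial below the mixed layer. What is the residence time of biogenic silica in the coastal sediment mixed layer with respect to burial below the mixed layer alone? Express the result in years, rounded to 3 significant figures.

At steady state ΣF_in = ΣF_out.
ΣF_in = 0.044120 kg/m²/yr.
Burial below the mixed layer flux = ΣF_in − (0.003466) = 0.044120 − 0.003466 = 0.04065 kg/m²/yr.
τ = M / F = 5.113 / 0.04065 = 125.8 yr.

126 yr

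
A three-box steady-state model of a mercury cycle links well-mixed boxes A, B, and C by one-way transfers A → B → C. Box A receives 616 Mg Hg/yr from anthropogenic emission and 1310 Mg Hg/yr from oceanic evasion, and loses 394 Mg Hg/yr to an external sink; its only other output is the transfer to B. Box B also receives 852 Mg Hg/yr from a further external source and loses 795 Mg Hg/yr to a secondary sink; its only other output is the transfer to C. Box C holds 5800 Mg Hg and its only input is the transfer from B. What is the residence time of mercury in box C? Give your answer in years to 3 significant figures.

Box A: F(A→B) = (616 + 1310) − 394 = 1532.0 Mg Hg/yr.
Box B: F(B→C) = (1532.0 + 852) − 795 = 1589.0 Mg Hg/yr.
Box C throughput = its input = 1589.0 Mg Hg/yr; τ = 5800 / 1589.0 = 3.650 yr.

3.65 yr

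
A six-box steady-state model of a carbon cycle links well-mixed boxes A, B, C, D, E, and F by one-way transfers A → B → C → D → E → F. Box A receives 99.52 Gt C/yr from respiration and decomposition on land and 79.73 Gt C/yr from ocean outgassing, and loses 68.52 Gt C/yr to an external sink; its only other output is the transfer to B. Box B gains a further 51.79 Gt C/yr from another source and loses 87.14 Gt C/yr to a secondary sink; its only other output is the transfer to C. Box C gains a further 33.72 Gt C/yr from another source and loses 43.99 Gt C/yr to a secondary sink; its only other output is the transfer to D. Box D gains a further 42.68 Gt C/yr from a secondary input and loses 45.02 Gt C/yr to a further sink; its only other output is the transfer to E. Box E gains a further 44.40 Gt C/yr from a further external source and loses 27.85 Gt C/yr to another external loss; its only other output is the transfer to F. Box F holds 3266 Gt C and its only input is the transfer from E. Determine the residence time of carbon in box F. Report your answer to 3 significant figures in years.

41.2 yr

Box A: F(A→B) = (99.52 + 79.73) − 68.52 = 110.73 Gt C/yr.
Box B: F(B→C) = (110.73 + 51.79) − 87.14 = 75.380 Gt C/yr.
Box C: F(C→D) = (75.380 + 33.72) − 43.99 = 65.110 Gt C/yr.
Box D: F(D→E) = (65.110 + 42.68) − 45.02 = 62.770 Gt C/yr.
Box E: F(E→F) = (62.770 + 44.40) − 27.85 = 79.320 Gt C/yr.
Box F throughput = its input = 79.320 Gt C/yr; τ = 3266 / 79.320 = 41.17 yr.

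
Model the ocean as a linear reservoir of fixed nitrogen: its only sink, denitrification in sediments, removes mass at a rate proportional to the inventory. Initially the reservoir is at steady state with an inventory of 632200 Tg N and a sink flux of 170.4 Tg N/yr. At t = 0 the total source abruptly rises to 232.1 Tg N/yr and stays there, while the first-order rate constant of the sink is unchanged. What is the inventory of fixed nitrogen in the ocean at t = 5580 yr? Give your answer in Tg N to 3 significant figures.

810000 Tg N

The sink rate constant is k = F₀/M₀ = 170.4/632200 = 0.0002695 yr⁻¹.
Solving dM/dt = F₁ − kM with M(0) = M₀ gives M(t) = F₁/k + (M₀ − F₁/k)·e^(−kt).
F₁/k = 232.1/0.0002695 = 861110 Tg N; kt = 0.0002695 × 5580 = 1.504, e^(−kt) = 0.2222.
M(5580) = 861110 + (632200 − 861110) × 0.2222 = 861110 − 50870 = 810240 Tg N.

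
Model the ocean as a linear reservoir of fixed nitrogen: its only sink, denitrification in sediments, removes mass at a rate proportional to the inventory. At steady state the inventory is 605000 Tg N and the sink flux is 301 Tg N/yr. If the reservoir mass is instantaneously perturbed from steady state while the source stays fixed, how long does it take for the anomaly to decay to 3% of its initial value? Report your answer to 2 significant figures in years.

For a linear reservoir the anomaly decays as exp(−t/τ) with τ = M/F = 605000/301 = 2010 yr.
exp(−t/τ) = 0.03 ⇒ t = −τ ln(0.03) = 2010 × 3.507 = 7048 yr.

7000 yr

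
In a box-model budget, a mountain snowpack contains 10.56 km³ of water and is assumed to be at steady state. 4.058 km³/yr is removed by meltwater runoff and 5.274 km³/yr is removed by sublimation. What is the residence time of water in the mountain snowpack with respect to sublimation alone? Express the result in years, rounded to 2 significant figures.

2.0 yr

Residence time with respect to a single sink: τ = M / F_sink.
τ = 10.56 / 5.274 = 2.002 yr.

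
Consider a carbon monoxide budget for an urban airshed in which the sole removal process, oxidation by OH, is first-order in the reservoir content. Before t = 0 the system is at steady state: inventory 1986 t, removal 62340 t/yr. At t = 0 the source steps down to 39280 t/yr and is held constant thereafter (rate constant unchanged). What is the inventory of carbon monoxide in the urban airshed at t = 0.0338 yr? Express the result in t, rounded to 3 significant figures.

1510 t

Residence time τ = M₀/F₀ = 0.03186 yr. The eventual steady state is M_∞ = M₀·(F₁/F₀) = 1986 × 39280/62340 = 1251.4 t.
The anomaly ΔM(t) = M(t) − M_∞ decays as ΔM₀·e^(−t/τ) with ΔM₀ = 1986 − 1251.4 = 734.6 t.
At t = 0.0338 yr, e^(−t/τ) = e^(−1.061) = 0.3461, so ΔM = 254.3 t and M = 1251.4 + 254.3 = 1505.6 t.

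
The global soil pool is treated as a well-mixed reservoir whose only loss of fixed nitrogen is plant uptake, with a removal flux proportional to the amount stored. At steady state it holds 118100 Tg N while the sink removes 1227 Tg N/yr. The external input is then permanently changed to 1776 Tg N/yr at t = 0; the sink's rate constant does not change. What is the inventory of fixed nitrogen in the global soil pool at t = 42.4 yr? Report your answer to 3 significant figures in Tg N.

The sink rate constant is k = F₀/M₀ = 1227/118100 = 0.01039 yr⁻¹.
Solving dM/dt = F₁ − kM with M(0) = M₀ gives M(t) = F₁/k + (M₀ − F₁/k)·e^(−kt).
F₁/k = 1776/0.01039 = 170940 Tg N; kt = 0.01039 × 42.4 = 0.4405, e^(−kt) = 0.6437.
M(42.4) = 170940 + (118100 − 170940) × 0.6437 = 170940 − 34010 = 136930 Tg N.

137000 Tg N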